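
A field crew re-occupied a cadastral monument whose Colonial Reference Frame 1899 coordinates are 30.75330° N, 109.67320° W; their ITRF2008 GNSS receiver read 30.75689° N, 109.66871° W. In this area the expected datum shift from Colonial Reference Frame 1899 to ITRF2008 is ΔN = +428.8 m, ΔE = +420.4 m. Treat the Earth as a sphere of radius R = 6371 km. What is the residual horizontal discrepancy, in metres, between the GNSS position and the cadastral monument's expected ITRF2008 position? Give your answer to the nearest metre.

Observed coordinate differences: Δφ = +0.00359°, Δλ = +0.00449°.
Converting to metres (1° lat = 111195 m, cos φ = 0.859377): observed ΔN = 399.2 m, observed ΔE = 429.1 m.
Subtracting the expected shift leaves a residual of 399.2 − (428.8) = -29.6 m north and 429.1 − (420.4) = 8.7 m east.
Residual distance = √((-29.6)² + 8.7²) = 30.8 m.

31 m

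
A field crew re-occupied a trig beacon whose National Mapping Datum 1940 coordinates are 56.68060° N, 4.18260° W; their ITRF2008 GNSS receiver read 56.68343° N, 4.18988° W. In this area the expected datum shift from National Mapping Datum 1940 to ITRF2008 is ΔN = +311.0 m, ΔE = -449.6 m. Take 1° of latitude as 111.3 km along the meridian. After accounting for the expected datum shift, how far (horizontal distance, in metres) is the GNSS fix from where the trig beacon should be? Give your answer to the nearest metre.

Observed coordinate differences: Δφ = +0.00283°, Δλ = -0.00728°.
Converting to metres (1° lat = 111300 m, cos φ = 0.549306): observed ΔN = 315.0 m, observed ΔE = -445.1 m.
Subtracting the expected shift leaves a residual of 315.0 − (311.0) = 4.0 m north and -445.1 − (-449.6) = 4.5 m east.
Residual distance = √(4.0² + 4.5²) = 6.0 m.

6 m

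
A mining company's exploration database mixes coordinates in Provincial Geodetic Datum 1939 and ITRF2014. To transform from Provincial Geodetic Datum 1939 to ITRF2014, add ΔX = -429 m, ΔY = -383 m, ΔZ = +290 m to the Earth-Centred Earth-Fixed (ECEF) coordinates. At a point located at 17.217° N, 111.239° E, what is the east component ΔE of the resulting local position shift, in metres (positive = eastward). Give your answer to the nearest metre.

At φ = 17.217°, λ = 111.239°: sin φ = 0.295991, cos φ = 0.955191, sin λ = 0.932077, cos λ = -0.362259.
ΔE = −sin λ·ΔX + cos λ·ΔY = −(0.932077)·(-429) + (-0.362259)·(-383) = 538.61 m.

ΔE = 539 m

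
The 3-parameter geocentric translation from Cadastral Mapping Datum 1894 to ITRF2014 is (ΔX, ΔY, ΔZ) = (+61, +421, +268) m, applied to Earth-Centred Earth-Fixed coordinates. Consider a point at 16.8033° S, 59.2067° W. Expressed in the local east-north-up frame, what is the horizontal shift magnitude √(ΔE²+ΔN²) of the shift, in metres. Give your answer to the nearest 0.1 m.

312.6 m

At φ = -16.8033°, λ = -59.2067°: sin φ = -0.289087, cos φ = 0.957303, sin λ = -0.859020, cos λ = 0.511942.
ΔE = −sin λ·ΔX + cos λ·ΔY = −(-0.859020)·(61) + (0.511942)·(421) = 267.93 m.
ΔN = −sin φ cos λ·ΔX − sin φ sin λ·ΔY + cos φ·ΔZ = −(-0.289087)(0.511942)(61) − (-0.289087)(-0.859020)(421) + (0.957303)(268) = 161.04 m.
Horizontal magnitude = √(ΔE² + ΔN²) = √(267.93² + 161.04²) = 312.60 m.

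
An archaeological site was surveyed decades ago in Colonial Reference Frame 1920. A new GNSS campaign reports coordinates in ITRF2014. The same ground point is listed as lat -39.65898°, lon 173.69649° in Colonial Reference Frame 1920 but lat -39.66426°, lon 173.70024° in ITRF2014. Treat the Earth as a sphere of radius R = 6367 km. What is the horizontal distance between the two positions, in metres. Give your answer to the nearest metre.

Δφ = -39.66426° − -39.65898° = -0.00528°; Δλ = 173.70024° − 173.69649° = +0.00375°.
1° along a meridian = πR/180 = 111125 m.
ΔN = Δφ × 111125 = -586.7 m; ΔE = Δλ × 111125 × cos(-39.65898°) = +0.00375 × 111125 × 0.769857 = 320.8 m.
Distance = √(ΔE² + ΔN²) = √(320.8² + (-586.7)²) = 668.7 m.

669 m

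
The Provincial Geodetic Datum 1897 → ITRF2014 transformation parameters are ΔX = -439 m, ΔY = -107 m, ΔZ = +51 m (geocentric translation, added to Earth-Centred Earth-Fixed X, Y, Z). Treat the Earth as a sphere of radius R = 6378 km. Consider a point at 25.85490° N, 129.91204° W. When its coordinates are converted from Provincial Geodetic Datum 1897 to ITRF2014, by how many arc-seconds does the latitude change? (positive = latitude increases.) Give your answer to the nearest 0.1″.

sin φ = 0.436094, cos φ = 0.899901, sin λ = -0.767030, cos λ = -0.641611.
North component: ΔN = −sin φ cos λ·ΔX − sin φ sin λ·ΔY + cos φ·ΔZ = −(0.436094)(-0.641611)(-439) − (0.436094)(-0.767030)(-107) + (0.899901)(51) = -112.73 m.
1° of latitude spans πR/180 = 111317 m, so Δφ = -112.73 / 111317 × 3600 = -3.646″.

Δφ = -3.6″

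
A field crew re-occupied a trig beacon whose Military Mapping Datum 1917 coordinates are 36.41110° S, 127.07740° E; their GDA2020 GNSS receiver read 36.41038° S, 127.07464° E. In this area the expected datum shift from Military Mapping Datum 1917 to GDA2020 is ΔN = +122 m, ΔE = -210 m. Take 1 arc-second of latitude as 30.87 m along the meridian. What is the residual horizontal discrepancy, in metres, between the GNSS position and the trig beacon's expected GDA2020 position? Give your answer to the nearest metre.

Observed coordinate differences: Δφ = +0.00072°, Δλ = -0.00276°.
Converting to metres (1° lat = 111132 m, cos φ = 0.804779): observed ΔN = 80.0 m, observed ΔE = -246.8 m.
Subtracting the expected shift leaves a residual of 80.0 − (122) = -42.0 m north and -246.8 − (-210) = -36.8 m east.
Residual distance = √((-42.0)² + (-36.8)²) = 55.9 m.

56 m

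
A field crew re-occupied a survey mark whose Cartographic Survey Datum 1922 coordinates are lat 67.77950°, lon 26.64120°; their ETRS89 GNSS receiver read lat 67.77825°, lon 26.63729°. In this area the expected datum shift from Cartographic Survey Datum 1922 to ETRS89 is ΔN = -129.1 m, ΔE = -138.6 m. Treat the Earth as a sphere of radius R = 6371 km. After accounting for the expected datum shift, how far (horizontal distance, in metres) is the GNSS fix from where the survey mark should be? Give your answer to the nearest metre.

28 m

Observed coordinate differences: Δφ = -0.00125°, Δλ = -0.00391°.
Converting to metres (1° lat = 111195 m, cos φ = 0.378172): observed ΔN = -139.0 m, observed ΔE = -164.4 m.
Subtracting the expected shift leaves a residual of -139.0 − (-129.1) = -9.9 m north and -164.4 − (-138.6) = -25.8 m east.
Residual distance = √((-9.9)² + (-25.8)²) = 27.6 m.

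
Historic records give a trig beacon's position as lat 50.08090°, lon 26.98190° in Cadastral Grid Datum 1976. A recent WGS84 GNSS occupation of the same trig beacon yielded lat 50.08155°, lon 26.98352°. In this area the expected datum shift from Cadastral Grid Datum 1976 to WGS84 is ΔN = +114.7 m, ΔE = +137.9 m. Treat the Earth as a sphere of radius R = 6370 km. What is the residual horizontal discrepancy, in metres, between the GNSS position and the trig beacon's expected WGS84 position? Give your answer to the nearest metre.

48 m

Observed coordinate differences: Δφ = +0.00065°, Δλ = +0.00162°.
Converting to metres (1° lat = 111177 m, cos φ = 0.641705): observed ΔN = 72.3 m, observed ΔE = 115.6 m.
Subtracting the expected shift leaves a residual of 72.3 − (114.7) = -42.4 m north and 115.6 − (137.9) = -22.3 m east.
Residual distance = √((-42.4)² + (-22.3)²) = 47.9 m.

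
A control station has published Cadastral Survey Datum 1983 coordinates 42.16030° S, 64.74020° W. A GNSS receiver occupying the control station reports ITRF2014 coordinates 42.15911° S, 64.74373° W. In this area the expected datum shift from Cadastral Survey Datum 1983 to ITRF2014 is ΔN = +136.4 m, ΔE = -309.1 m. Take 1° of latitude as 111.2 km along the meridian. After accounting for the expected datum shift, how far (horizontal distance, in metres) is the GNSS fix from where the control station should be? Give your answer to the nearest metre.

Observed coordinate differences: Δφ = +0.00119°, Δλ = -0.00353°.
Converting to metres (1° lat = 111200 m, cos φ = 0.741270): observed ΔN = 132.3 m, observed ΔE = -291.0 m.
Subtracting the expected shift leaves a residual of 132.3 − (136.4) = -4.1 m north and -291.0 − (-309.1) = 18.1 m east.
Residual distance = √((-4.1)² + 18.1²) = 18.6 m.

19 m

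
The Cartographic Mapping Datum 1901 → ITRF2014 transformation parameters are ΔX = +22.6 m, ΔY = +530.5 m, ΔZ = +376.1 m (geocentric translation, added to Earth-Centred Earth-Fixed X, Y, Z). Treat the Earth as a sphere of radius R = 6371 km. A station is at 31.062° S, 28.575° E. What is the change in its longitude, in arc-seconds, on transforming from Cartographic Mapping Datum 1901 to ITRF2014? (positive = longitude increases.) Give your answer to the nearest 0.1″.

Δλ = 17.2″

sin φ = -0.515965, cos φ = 0.856609, sin λ = 0.478309, cos λ = 0.878192.
East component: ΔE = −sin λ·ΔX + cos λ·ΔY = −(0.478309)(22.6) + (0.878192)(530.5) = 455.07 m.
1° of latitude spans πR/180 = 111195 m; at latitude φ, 1° of longitude spans that × cos φ = 95250.6 m, so Δλ = 455.07 / 95250.6 × 3600 = 17.199″.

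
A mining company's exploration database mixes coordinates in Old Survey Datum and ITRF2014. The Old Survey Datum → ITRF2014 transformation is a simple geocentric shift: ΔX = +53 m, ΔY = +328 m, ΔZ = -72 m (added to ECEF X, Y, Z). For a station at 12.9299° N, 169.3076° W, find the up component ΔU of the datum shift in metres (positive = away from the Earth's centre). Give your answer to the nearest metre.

ΔU = -126 m

At φ = 12.9299°, λ = -169.3076°: sin φ = 0.223759, cos φ = 0.974645, sin λ = -0.185536, cos λ = -0.982637.
ΔU = cos φ cos λ·ΔX + cos φ sin λ·ΔY + sin φ·ΔZ = (0.974645)(-0.982637)(53) + (0.974645)(-0.185536)(328) + (0.223759)(-72) = -126.18 m.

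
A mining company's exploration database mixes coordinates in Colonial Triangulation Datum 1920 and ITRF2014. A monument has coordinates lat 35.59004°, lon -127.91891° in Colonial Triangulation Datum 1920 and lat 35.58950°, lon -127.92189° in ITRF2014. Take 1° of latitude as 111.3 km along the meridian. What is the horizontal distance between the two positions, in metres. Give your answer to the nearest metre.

Δφ = 35.58950° − 35.59004° = -0.00054°; Δλ = -127.92189° − -127.91891° = -0.00298°.
ΔN = Δφ × 111300 = -60.1 m; ΔE = Δλ × 111300 × cos(35.59004°) = -0.00298 × 111300 × 0.813202 = -269.7 m.
Distance = √(ΔE² + ΔN²) = √((-269.7)² + (-60.1)²) = 276.3 m.

276 m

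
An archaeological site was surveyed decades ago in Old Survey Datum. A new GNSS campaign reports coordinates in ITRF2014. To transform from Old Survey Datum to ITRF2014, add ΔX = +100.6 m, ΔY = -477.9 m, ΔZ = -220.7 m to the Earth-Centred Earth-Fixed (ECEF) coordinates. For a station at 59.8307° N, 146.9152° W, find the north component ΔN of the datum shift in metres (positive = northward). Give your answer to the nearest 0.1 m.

ΔN = -263.6 m

The local north axis is (−sin φ cos λ, −sin φ sin λ, cos φ), giving ΔN = 72.872 − 225.539 − 110.914 = -263.58 m.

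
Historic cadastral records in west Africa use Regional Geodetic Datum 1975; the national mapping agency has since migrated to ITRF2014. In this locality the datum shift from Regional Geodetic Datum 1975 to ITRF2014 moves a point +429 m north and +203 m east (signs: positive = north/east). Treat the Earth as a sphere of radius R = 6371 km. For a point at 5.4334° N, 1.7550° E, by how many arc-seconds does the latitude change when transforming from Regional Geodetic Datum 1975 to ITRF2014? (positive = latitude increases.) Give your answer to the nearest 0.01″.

On a sphere of radius R, 1 rad of latitude = R, so Δφ = ΔN / R = 429.0 / 6371000 = 6.7336e-05 rad = 13.889″.

Δφ = 13.89″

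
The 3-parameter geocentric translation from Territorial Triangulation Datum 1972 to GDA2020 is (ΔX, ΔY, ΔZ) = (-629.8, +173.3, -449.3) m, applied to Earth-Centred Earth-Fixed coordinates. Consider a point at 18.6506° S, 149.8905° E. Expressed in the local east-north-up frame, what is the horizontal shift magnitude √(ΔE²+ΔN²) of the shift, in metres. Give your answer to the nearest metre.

279 m

The local east axis at (φ, λ) is (−sin λ, cos λ, 0), so ΔE = −sin(149.8905°)·(-629.8) + cos(149.8905°)·173.3 = 166.03 m.
The local north axis is (−sin φ cos λ, −sin φ sin λ, cos φ), giving ΔN = 174.231 + 27.802 − 425.706 = -223.67 m.
Horizontal magnitude = √(ΔE² + ΔN²) = √(166.03² + (-223.67)²) = 278.56 m.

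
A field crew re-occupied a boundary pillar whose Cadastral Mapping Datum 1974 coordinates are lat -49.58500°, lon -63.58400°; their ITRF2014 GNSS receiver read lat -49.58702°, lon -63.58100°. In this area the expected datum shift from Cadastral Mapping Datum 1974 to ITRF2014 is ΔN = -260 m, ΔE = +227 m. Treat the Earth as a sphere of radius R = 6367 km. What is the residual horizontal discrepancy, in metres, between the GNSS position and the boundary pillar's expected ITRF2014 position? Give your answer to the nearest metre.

37 m

Observed coordinate differences: Δφ = -0.00202°, Δλ = +0.00300°.
Converting to metres (1° lat = 111125 m, cos φ = 0.648319): observed ΔN = -224.5 m, observed ΔE = 216.1 m.
Subtracting the expected shift leaves a residual of -224.5 − (-260) = 35.5 m north and 216.1 − (227) = -10.9 m east.
Residual distance = √(35.5² + (-10.9)²) = 37.2 m.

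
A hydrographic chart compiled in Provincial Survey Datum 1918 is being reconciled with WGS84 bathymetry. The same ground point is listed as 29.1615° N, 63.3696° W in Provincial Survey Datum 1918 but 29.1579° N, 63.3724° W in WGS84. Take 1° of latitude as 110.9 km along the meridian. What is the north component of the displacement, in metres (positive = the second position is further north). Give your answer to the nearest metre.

ΔN = -399 m

Δφ = 29.1579° − 29.1615° = -0.0036°; Δλ = -63.3724° − -63.3696° = -0.0028°.
ΔN = Δφ × 110900 = -399.2 m; ΔE = Δλ × 110900 × cos(29.1615°) = -0.0028 × 110900 × 0.873250 = -271.2 m.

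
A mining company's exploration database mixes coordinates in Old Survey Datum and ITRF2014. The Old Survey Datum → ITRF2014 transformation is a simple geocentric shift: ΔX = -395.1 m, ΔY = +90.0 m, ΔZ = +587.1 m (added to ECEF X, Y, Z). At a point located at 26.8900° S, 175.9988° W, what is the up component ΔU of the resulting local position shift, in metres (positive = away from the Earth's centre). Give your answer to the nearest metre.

ΔU = 80 m

The local up (radial) axis is (cos φ cos λ, cos φ sin λ, sin φ), giving ΔU = 351.522 − 5.601 − 265.533 = 80.39 m.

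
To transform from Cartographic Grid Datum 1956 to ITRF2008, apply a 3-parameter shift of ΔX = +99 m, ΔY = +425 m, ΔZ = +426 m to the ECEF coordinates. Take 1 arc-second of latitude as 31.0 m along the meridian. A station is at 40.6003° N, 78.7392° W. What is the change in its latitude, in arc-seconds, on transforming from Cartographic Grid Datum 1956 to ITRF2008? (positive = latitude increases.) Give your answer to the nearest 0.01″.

sin φ = 0.650778, cos φ = 0.759268, sin λ = -0.980748, cos λ = 0.195275.
North component: ΔN = −sin φ cos λ·ΔX − sin φ sin λ·ΔY + cos φ·ΔZ = −(0.650778)(0.195275)(99) − (0.650778)(-0.980748)(425) + (0.759268)(426) = 582.12 m.
1° of latitude spans 3600 × 31.00 = 111600 m, so Δφ = 582.12 / 111600 × 3600 = 18.778″.

Δφ = 18.78″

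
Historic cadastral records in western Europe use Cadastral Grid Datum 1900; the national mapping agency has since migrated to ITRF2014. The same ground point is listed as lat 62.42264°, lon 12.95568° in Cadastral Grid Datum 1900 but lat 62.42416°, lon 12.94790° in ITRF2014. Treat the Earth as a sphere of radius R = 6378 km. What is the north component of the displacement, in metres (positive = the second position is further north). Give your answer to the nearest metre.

Δφ = 62.42416° − 62.42264° = +0.00152°; Δλ = 12.94790° − 12.95568° = -0.00778°.
1° along a meridian = πR/180 = 111317 m.
ΔN = Δφ × 111317 = 169.2 m; ΔE = Δλ × 111317 × cos(62.42264°) = -0.00778 × 111317 × 0.462946 = -400.9 m.

ΔN = 169 m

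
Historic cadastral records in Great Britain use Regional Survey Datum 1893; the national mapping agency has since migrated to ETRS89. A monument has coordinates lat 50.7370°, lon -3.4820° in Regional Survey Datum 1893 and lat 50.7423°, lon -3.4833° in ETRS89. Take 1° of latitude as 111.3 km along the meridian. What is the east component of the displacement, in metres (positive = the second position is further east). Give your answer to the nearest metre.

Δφ = 50.7423° − 50.7370° = +0.0053°; Δλ = -3.4833° − -3.4820° = -0.0013°.
ΔN = Δφ × 111300 = 589.9 m; ΔE = Δλ × 111300 × cos(50.7370°) = -0.0013 × 111300 × 0.632881 = -91.6 m.

ΔE = -92 m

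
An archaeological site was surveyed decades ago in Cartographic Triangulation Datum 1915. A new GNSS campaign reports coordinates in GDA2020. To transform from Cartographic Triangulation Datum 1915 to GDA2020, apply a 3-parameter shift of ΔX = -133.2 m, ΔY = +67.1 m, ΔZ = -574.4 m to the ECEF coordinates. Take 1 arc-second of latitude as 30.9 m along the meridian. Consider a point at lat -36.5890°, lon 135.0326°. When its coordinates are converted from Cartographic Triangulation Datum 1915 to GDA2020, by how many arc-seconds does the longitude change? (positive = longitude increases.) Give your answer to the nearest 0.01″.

Δλ = 1.88″

sin φ = -0.596071, cos φ = 0.802932, sin λ = 0.706704, cos λ = -0.707509.
East component: ΔE = −sin λ·ΔX + cos λ·ΔY = −(0.706704)(-133.2) + (-0.707509)(67.1) = 46.66 m.
1° of latitude spans 3600 × 30.90 = 111240 m; at latitude φ, 1° of longitude spans that × cos φ = 89318.1 m, so Δλ = 46.66 / 89318.1 × 3600 = 1.881″.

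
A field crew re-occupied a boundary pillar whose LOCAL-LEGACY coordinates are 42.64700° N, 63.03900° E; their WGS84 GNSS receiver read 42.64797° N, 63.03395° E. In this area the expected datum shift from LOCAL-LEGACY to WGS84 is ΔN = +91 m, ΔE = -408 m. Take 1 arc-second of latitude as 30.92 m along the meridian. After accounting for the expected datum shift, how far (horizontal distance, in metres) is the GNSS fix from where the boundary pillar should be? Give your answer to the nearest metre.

18 m

Observed coordinate differences: Δφ = +0.00097°, Δλ = -0.00505°.
Converting to metres (1° lat = 111312 m, cos φ = 0.735542): observed ΔN = 108.0 m, observed ΔE = -413.5 m.
Subtracting the expected shift leaves a residual of 108.0 − (91) = 17.0 m north and -413.5 − (-408) = -5.5 m east.
Residual distance = √(17.0² + (-5.5)²) = 17.8 m.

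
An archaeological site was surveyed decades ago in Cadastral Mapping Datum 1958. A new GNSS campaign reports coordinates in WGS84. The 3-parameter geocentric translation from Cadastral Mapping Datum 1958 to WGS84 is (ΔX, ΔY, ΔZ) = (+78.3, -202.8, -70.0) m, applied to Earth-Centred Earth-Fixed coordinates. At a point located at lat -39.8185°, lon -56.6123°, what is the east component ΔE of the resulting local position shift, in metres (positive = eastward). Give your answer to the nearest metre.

ΔE = -46 m

The local east axis at (φ, λ) is (−sin λ, cos λ, 0), so ΔE = −sin(-56.6123°)·78.3 + cos(-56.6123°)·(-202.8) = -46.22 m.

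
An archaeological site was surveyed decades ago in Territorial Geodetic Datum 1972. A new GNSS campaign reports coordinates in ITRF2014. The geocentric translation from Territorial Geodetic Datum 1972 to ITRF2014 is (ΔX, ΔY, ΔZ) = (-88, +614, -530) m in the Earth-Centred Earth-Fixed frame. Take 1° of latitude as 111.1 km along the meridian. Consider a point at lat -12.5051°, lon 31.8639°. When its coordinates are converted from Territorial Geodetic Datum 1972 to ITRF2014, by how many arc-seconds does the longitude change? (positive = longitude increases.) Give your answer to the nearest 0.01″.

sin φ = -0.216527, cos φ = 0.976277, sin λ = 0.527903, cos λ = 0.849304.
East component: ΔE = −sin λ·ΔX + cos λ·ΔY = −(0.527903)(-88) + (0.849304)(614) = 567.93 m.
1° of latitude spans 111100 m; at latitude φ, 1° of longitude spans that × cos φ = 108464.3 m, so Δλ = 567.93 / 108464.3 × 3600 = 18.850″.

Δλ = 18.85″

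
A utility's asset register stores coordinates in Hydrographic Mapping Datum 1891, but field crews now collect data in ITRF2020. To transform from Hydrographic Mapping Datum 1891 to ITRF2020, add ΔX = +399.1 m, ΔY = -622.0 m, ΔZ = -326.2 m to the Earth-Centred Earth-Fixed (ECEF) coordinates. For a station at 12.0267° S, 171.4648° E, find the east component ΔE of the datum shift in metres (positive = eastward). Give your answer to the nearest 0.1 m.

ΔE = 555.9 m

The local east axis at (φ, λ) is (−sin λ, cos λ, 0), so ΔE = −sin(171.4648°)·399.1 + cos(171.4648°)·(-622.0) = 555.88 m.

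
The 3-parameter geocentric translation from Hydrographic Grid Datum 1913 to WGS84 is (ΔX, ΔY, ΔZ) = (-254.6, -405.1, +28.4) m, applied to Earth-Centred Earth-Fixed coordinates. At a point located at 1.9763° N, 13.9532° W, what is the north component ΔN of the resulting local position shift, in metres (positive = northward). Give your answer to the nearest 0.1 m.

The local north axis is (−sin φ cos λ, −sin φ sin λ, cos φ), giving ΔN = 8.521 − 3.369 + 28.383 = 33.54 m.

ΔN = 33.5 m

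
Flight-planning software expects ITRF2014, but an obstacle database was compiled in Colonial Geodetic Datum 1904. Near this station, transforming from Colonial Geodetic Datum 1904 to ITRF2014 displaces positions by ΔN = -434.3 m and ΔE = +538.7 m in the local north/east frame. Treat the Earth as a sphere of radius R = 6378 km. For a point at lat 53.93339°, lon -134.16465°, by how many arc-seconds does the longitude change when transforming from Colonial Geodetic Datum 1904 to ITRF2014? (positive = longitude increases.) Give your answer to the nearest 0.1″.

Δλ = 29.6″

At latitude 53.93339°, cos φ = 0.588725.
One radian of longitude at latitude φ spans R cos φ, so Δλ = ΔE / (R cos φ) = 538.7 / (6378000 × 0.588725) = 1.4347e-04 rad = 29.592″.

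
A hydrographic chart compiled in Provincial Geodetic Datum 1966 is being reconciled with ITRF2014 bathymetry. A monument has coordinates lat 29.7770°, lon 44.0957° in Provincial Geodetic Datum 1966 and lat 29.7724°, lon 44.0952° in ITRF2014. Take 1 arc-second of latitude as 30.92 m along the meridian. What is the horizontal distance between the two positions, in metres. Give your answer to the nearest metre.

Δφ = 29.7724° − 29.7770° = -0.0046°; Δλ = 44.0952° − 44.0957° = -0.0005°.
1° of latitude = 3600 × 30.92 = 111312 m.
ΔN = Δφ × 111312 = -512.0 m; ΔE = Δλ × 111312 × cos(29.7770°) = -0.0005 × 111312 × 0.867965 = -48.3 m.
Distance = √(ΔE² + ΔN²) = √((-48.3)² + (-512.0)²) = 514.3 m.

514 m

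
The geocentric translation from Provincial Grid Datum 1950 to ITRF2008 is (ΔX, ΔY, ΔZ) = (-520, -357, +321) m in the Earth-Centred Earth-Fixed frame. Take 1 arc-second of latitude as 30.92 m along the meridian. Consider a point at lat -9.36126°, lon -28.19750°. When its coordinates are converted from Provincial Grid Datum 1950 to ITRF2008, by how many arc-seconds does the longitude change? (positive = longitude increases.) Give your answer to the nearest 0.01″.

Δλ = -18.37″

sin φ = -0.162659, cos φ = 0.986682, sin λ = -0.472512, cos λ = 0.881324.
East component: ΔE = −sin λ·ΔX + cos λ·ΔY = −(-0.472512)(-520) + (0.881324)(-357) = -560.34 m.
1° of latitude spans 3600 × 30.92 = 111312 m; at latitude φ, 1° of longitude spans that × cos φ = 109829.6 m, so Δλ = -560.34 / 109829.6 × 3600 = -18.367″.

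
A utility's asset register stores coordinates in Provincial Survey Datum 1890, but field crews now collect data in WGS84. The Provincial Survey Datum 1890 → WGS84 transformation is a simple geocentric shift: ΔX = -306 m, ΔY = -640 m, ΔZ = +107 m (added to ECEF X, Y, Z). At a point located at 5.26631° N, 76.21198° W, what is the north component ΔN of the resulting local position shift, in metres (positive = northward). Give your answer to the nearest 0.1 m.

ΔN = 56.2 m

At φ = 5.26631°, λ = -76.21198°: sin φ = 0.091785, cos φ = 0.995779, sin λ = -0.971184, cos λ = 0.238330.
ΔN = −sin φ cos λ·ΔX − sin φ sin λ·ΔY + cos φ·ΔZ = −(0.091785)(0.238330)(-306) − (0.091785)(-0.971184)(-640) + (0.995779)(107) = 56.19 m.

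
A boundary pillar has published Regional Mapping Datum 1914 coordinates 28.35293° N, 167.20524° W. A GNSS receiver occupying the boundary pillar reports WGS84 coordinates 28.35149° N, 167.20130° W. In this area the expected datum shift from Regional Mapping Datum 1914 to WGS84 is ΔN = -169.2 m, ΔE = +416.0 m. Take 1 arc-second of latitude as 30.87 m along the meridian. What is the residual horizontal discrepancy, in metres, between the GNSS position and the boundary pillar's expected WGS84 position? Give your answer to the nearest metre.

32 m

Observed coordinate differences: Δφ = -0.00144°, Δλ = +0.00394°.
Converting to metres (1° lat = 111132 m, cos φ = 0.880039): observed ΔN = -160.0 m, observed ΔE = 385.3 m.
Subtracting the expected shift leaves a residual of -160.0 − (-169.2) = 9.2 m north and 385.3 − (416.0) = -30.7 m east.
Residual distance = √(9.2² + (-30.7)²) = 32.0 m.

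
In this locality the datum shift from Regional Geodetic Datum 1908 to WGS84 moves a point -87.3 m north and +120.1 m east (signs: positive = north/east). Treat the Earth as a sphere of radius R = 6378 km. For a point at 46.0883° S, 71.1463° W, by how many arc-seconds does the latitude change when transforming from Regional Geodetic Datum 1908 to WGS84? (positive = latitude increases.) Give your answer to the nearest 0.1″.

Δφ = -2.8″

On a sphere of radius R, 1 rad of latitude = R, so Δφ = ΔN / R = -87.3 / 6378000 = -1.3688e-05 rad = -2.823″.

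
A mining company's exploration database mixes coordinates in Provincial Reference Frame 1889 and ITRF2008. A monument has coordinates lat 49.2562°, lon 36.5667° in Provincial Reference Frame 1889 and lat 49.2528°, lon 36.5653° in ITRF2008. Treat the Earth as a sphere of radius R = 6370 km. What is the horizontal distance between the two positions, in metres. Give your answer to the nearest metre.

Δφ = 49.2528° − 49.2562° = -0.0034°; Δλ = 36.5653° − 36.5667° = -0.0014°.
1° along a meridian = πR/180 = 111177 m.
ΔN = Δφ × 111177 = -378.0 m; ΔE = Δλ × 111177 × cos(49.2562°) = -0.0014 × 111177 × 0.652678 = -101.6 m.
Distance = √(ΔE² + ΔN²) = √((-101.6)² + (-378.0)²) = 391.4 m.

391 m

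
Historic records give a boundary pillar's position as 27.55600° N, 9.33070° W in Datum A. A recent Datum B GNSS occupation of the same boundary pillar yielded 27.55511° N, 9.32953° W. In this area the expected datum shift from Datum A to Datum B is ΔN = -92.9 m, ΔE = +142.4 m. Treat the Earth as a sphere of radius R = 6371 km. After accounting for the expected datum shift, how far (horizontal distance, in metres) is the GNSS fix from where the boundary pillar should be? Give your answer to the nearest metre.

28 m

Observed coordinate differences: Δφ = -0.00089°, Δλ = +0.00117°.
Converting to metres (1° lat = 111195 m, cos φ = 0.886559): observed ΔN = -99.0 m, observed ΔE = 115.3 m.
Subtracting the expected shift leaves a residual of -99.0 − (-92.9) = -6.1 m north and 115.3 − (142.4) = -27.1 m east.
Residual distance = √((-6.1)² + (-27.1)²) = 27.7 m.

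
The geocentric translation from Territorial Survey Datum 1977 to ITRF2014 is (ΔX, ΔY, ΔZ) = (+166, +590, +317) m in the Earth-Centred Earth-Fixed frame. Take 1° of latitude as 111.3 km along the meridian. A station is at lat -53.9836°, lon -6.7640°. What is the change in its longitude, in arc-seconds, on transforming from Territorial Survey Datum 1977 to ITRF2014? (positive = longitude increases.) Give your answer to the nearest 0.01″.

sin φ = -0.808849, cos φ = 0.588017, sin λ = -0.117780, cos λ = 0.993040.
East component: ΔE = −sin λ·ΔX + cos λ·ΔY = −(-0.117780)(166) + (0.993040)(590) = 605.44 m.
1° of latitude spans 111300 m; at latitude φ, 1° of longitude spans that × cos φ = 65446.3 m, so Δλ = 605.44 / 65446.3 × 3600 = 33.304″.

Δλ = 33.30″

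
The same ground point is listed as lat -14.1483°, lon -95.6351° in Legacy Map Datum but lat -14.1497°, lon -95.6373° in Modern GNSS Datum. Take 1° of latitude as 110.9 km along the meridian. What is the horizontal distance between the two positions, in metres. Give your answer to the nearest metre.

283 m

Δφ = -14.1497° − -14.1483° = -0.0014°; Δλ = -95.6373° − -95.6351° = -0.0022°.
ΔN = Δφ × 110900 = -155.3 m; ΔE = Δλ × 110900 × cos(-14.1483°) = -0.0022 × 110900 × 0.969666 = -236.6 m.
Distance = √(ΔE² + ΔN²) = √((-236.6)² + (-155.3)²) = 283.0 m.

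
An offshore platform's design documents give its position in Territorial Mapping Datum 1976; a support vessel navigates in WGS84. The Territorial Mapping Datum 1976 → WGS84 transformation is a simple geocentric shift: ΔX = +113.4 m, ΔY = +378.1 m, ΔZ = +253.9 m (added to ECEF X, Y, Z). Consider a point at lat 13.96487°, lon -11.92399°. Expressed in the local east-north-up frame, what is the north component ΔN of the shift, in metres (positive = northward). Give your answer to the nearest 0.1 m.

At φ = 13.96487°, λ = -11.92399°: sin φ = 0.241327, cos φ = 0.970444, sin λ = -0.206614, cos λ = 0.978423.
ΔN = −sin φ cos λ·ΔX − sin φ sin λ·ΔY + cos φ·ΔZ = −(0.241327)(0.978423)(113.4) − (0.241327)(-0.206614)(378.1) + (0.970444)(253.9) = 238.47 m.

ΔN = 238.5 m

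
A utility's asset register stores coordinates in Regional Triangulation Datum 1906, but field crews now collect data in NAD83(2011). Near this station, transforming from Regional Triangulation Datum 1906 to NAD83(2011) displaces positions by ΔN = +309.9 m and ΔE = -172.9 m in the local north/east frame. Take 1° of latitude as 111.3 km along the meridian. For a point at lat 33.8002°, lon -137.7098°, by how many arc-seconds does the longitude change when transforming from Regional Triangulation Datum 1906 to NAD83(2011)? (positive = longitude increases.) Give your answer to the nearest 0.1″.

At latitude 33.8002°, cos φ = 0.830983.
1° of longitude at this latitude = 111.3 × cos φ = 92.49 km, so Δλ = -172.9 / 92488.4 = -0.0018694° = -6.730″.

Δλ = -6.7″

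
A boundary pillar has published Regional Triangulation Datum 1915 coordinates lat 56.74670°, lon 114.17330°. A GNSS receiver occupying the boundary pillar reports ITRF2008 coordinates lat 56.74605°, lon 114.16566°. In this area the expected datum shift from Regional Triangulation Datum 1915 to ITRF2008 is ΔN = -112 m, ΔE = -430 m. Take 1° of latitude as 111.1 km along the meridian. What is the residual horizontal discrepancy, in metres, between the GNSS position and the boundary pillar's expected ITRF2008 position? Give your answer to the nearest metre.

Observed coordinate differences: Δφ = -0.00065°, Δλ = -0.00764°.
Converting to metres (1° lat = 111100 m, cos φ = 0.548341): observed ΔN = -72.2 m, observed ΔE = -465.4 m.
Subtracting the expected shift leaves a residual of -72.2 − (-112) = 39.8 m north and -465.4 − (-430) = -35.4 m east.
Residual distance = √(39.8² + (-35.4)²) = 53.3 m.

53 m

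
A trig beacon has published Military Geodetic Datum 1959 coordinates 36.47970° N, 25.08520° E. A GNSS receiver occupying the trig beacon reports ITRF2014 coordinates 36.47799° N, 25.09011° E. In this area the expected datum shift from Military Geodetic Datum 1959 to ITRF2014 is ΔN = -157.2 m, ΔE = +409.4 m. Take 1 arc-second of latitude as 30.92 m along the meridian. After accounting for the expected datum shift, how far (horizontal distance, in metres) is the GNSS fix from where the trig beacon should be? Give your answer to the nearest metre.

Observed coordinate differences: Δφ = -0.00171°, Δλ = +0.00491°.
Converting to metres (1° lat = 111312 m, cos φ = 0.804068): observed ΔN = -190.3 m, observed ΔE = 439.5 m.
Subtracting the expected shift leaves a residual of -190.3 − (-157.2) = -33.1 m north and 439.5 − (409.4) = 30.1 m east.
Residual distance = √((-33.1)² + 30.1²) = 44.7 m.

45 m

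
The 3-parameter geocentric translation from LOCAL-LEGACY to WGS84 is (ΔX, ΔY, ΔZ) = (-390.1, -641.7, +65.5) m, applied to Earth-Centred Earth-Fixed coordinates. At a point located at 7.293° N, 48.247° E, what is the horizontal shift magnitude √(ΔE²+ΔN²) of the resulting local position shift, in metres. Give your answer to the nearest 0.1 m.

209.2 m

The local east axis at (φ, λ) is (−sin λ, cos λ, 0), so ΔE = −sin(48.247°)·(-390.1) + cos(48.247°)·(-641.7) = -136.30 m.
The local north axis is (−sin φ cos λ, −sin φ sin λ, cos φ), giving ΔN = 32.977 + 60.771 + 64.970 = 158.72 m.
Horizontal magnitude = √(ΔE² + ΔN²) = √((-136.30)² + 158.72²) = 209.21 m.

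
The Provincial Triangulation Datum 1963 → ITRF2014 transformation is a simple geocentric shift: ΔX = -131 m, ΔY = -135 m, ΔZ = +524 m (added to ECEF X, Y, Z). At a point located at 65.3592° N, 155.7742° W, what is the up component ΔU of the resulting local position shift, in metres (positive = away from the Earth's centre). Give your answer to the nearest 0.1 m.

The local up (radial) axis is (cos φ cos λ, cos φ sin λ, sin φ), giving ΔU = 49.808 + 23.096 + 476.284 = 549.19 m.

ΔU = 549.2 m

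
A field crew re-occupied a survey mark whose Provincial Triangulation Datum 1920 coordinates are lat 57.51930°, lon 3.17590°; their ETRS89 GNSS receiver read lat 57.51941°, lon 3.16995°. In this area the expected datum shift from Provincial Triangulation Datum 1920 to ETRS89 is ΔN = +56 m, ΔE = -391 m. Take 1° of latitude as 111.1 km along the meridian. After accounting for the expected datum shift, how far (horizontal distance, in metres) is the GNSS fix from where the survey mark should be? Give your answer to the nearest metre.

Observed coordinate differences: Δφ = +0.00011°, Δλ = -0.00595°.
Converting to metres (1° lat = 111100 m, cos φ = 0.537015): observed ΔN = 12.2 m, observed ΔE = -355.0 m.
Subtracting the expected shift leaves a residual of 12.2 − (56) = -43.8 m north and -355.0 − (-391) = 36.0 m east.
Residual distance = √((-43.8)² + 36.0²) = 56.7 m.

57 m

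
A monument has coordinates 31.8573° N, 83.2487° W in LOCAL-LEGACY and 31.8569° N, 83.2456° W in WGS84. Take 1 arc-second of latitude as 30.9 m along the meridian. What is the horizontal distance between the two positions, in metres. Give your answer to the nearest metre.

Δφ = 31.8569° − 31.8573° = -0.0004°; Δλ = -83.2456° − -83.2487° = +0.0031°.
1° of latitude = 3600 × 30.90 = 111240 m.
ΔN = Δφ × 111240 = -44.5 m; ΔE = Δλ × 111240 × cos(31.8573°) = +0.0031 × 111240 × 0.849365 = 292.9 m.
Distance = √(ΔE² + ΔN²) = √(292.9² + (-44.5)²) = 296.3 m.

296 m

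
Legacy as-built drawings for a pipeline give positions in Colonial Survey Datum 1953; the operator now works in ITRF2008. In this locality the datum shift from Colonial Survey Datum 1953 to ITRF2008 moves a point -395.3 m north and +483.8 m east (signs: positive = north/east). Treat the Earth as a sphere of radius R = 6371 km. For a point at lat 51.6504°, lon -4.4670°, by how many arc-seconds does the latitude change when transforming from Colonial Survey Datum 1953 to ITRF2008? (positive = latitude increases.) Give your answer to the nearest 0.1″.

On a sphere of radius R, 1 rad of latitude = R, so Δφ = ΔN / R = -395.3 / 6371000 = -6.2047e-05 rad = -12.798″.

Δφ = -12.8″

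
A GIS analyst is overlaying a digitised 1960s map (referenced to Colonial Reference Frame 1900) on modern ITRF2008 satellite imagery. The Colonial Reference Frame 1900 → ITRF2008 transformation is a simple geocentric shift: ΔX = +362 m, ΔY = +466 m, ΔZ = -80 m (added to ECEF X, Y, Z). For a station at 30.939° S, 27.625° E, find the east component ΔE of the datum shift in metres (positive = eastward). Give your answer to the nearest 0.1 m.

ΔE = 245.0 m

At φ = -30.939°, λ = 27.625°: sin φ = -0.514125, cos φ = 0.857715, sin λ = 0.463683, cos λ = 0.886001.
ΔE = −sin λ·ΔX + cos λ·ΔY = −(0.463683)·(362) + (0.886001)·(466) = 245.02 m.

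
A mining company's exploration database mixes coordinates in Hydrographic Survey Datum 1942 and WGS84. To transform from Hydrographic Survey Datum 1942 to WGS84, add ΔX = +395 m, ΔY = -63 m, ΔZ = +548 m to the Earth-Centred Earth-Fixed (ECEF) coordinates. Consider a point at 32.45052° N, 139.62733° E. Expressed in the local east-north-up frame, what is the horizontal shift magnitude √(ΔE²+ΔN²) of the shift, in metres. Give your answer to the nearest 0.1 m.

678.4 m

The local east axis at (φ, λ) is (−sin λ, cos λ, 0), so ΔE = −sin(139.62733°)·395 + cos(139.62733°)·(-63) = -207.87 m.
The local north axis is (−sin φ cos λ, −sin φ sin λ, cos φ), giving ΔN = 161.470 + 21.897 + 462.433 = 645.80 m.
Horizontal magnitude = √(ΔE² + ΔN²) = √((-207.87)² + 645.80²) = 678.43 m.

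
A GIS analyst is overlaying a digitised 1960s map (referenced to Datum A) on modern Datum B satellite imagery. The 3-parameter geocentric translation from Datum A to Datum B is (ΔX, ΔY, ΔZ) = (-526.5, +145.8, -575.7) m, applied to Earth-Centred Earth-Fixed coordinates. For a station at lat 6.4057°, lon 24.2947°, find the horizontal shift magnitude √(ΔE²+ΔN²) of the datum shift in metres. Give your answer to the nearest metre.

631 m

At φ = 6.4057°, λ = 24.2947°: sin φ = 0.111568, cos φ = 0.993757, sin λ = 0.411430, cos λ = 0.911441.
ΔE = −sin λ·ΔX + cos λ·ΔY = −(0.411430)·(-526.5) + (0.911441)·(145.8) = 349.51 m.
ΔN = −sin φ cos λ·ΔX − sin φ sin λ·ΔY + cos φ·ΔZ = −(0.111568)(0.911441)(-526.5) − (0.111568)(0.411430)(145.8) + (0.993757)(-575.7) = -525.26 m.
Horizontal magnitude = √(ΔE² + ΔN²) = √(349.51² + (-525.26)²) = 630.91 m.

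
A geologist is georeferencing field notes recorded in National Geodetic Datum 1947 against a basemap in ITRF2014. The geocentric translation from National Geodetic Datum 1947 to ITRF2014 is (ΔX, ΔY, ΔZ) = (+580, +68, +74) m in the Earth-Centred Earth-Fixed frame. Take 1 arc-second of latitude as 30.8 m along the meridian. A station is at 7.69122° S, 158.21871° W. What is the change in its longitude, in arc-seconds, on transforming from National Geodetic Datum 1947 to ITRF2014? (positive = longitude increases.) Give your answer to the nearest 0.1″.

Δλ = 5.0″

sin φ = -0.133834, cos φ = 0.991004, sin λ = -0.371065, cos λ = -0.928607.
East component: ΔE = −sin λ·ΔX + cos λ·ΔY = −(-0.371065)(580) + (-0.928607)(68) = 152.07 m.
1° of latitude spans 3600 × 30.80 = 110880 m; at latitude φ, 1° of longitude spans that × cos φ = 109882.5 m, so Δλ = 152.07 / 109882.5 × 3600 = 4.982″.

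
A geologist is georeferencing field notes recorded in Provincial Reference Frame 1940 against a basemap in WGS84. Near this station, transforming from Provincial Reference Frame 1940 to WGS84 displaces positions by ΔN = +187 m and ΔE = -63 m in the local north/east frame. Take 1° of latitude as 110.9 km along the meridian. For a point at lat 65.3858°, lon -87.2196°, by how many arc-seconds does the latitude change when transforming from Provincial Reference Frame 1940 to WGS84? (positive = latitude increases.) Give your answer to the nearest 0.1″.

1° of latitude = 110.9 km, so Δφ = 187.0 / 110900 = 0.0016862° = 6.070″.

Δφ = 6.1″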